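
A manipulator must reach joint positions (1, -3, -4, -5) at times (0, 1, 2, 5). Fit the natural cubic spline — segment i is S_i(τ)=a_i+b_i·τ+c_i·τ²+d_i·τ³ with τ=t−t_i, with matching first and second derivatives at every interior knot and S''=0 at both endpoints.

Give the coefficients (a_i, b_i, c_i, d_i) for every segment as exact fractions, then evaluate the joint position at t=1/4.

Δ: Δ0=-4, Δ1=-1, Δ2=-1/3
row 1: diag=4, rhs=18; c'=1/4, d'=9/2
row 2: denom=8−1·1/4=31/4; d'=(4−1·9/2)/(31/4)=-2/31
back: M2=-2/31
back: M1=9/2−1/4·-2/31=140/31
M: M0=0, M1=140/31, M2=-2/31, M3=0
seg 0: a=1, c=M0/2=0, d=(M1−M0)/(6·1)=70/93, b=Δ0−h0·(2M0+M1)/6=-442/93
seg 1: a=-3, c=M1/2=70/31, d=(M2−M1)/(6·1)=-71/93, b=Δ1−h1·(2M1+M2)/6=-232/93
seg 2: a=-4, c=M2/2=-1/31, d=(M3−M2)/(6·3)=1/279, b=Δ2−h2·(2M2+M3)/6=-25/93
t_q=1/4 → seg 0, τ=1/4; S=1+-442/93·τ+0·τ²+70/93·τ³=-175/992

  seg 0: a=1 b=-442/93 c=0 d=70/93
  seg 1: a=-3 b=-232/93 c=70/31 d=-71/93
  seg 2: a=-4 b=-25/93 c=-1/31 d=1/279
S(1/4) = -175/992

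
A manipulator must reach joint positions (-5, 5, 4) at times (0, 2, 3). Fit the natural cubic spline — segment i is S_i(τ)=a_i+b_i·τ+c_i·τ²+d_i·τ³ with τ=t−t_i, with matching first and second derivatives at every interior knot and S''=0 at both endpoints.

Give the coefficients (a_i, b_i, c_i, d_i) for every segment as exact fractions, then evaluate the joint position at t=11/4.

  seg 0: a=-5 b=7 c=0 d=-1/2
  seg 1: a=5 b=1 c=-3 d=1
S(11/4) = 287/64

Δ: Δ0=5, Δ1=-1
row 1: diag=6, rhs=-36; c'=1/6, d'=-6
back: M1=-6
M: M0=0, M1=-6, M2=0
seg 0: a=-5, c=M0/2=0, d=(M1−M0)/(6·2)=-1/2, b=Δ0−h0·(2M0+M1)/6=7
seg 1: a=5, c=M1/2=-3, d=(M2−M1)/(6·1)=1, b=Δ1−h1·(2M1+M2)/6=1
t_q=11/4 → seg 1, τ=3/4; S=5+1·τ+-3·τ²+1·τ³=287/64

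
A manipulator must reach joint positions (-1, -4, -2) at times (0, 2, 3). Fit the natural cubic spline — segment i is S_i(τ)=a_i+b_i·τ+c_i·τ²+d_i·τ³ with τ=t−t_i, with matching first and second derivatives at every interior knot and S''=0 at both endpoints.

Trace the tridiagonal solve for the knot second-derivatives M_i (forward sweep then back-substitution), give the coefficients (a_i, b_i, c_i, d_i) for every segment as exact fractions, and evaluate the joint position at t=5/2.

Δ: Δ0=-3/2, Δ1=2
row 1: diag=6, rhs=21; c'=1/6, d'=7/2
back: M1=7/2
M: M0=0, M1=7/2, M2=0
seg 0: a=-1, c=M0/2=0, d=(M1−M0)/(6·2)=7/24, b=Δ0−h0·(2M0+M1)/6=-8/3
seg 1: a=-4, c=M1/2=7/4, d=(M2−M1)/(6·1)=-7/12, b=Δ1−h1·(2M1+M2)/6=5/6
t_q=5/2 → seg 1, τ=1/2; S=-4+5/6·τ+7/4·τ²+-7/12·τ³=-103/32

  seg 0: a=-1 b=-8/3 c=0 d=7/24
  seg 1: a=-4 b=5/6 c=7/4 d=-7/12
S(5/2) = -103/32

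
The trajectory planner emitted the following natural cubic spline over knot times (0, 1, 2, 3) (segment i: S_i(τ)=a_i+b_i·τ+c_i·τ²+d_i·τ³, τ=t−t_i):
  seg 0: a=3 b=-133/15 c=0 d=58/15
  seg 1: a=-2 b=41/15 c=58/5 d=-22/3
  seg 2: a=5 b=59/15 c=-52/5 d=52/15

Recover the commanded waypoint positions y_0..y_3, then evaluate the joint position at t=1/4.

y_0=3 y_1=-2 y_2=5 y_3=2
S(1/4) = 27/32

y_0 = S_0(0) = a_0 = 3
y_1 = S_1(0) = a_1 = -2
y_2 = S_2(0) = a_2 = 5
y_3 = S_2(1) = 2
t_q=1/4 is in segment 0 (τ=1/4); S_0(τ)=27/32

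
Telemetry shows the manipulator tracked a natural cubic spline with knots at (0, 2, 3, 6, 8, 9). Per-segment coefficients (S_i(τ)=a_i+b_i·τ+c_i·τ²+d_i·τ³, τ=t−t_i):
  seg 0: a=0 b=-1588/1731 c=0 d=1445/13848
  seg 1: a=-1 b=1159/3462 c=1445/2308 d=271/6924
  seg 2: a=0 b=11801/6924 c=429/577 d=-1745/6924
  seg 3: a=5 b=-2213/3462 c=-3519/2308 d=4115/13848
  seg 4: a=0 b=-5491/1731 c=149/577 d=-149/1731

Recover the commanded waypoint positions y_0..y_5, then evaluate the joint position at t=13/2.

y_0=0 y_1=-1 y_2=0 y_3=5 y_4=0 y_5=-3
S(13/2) = 160133/36928

y_0 = S_0(0) = a_0 = 0
y_1 = S_1(0) = a_1 = -1
y_2 = S_2(0) = a_2 = 0
y_3 = S_3(0) = a_3 = 5
y_4 = S_4(0) = a_4 = 0
y_5 = S_4(1) = -3
t_q=13/2 is in segment 3 (τ=1/2); S_3(τ)=160133/36928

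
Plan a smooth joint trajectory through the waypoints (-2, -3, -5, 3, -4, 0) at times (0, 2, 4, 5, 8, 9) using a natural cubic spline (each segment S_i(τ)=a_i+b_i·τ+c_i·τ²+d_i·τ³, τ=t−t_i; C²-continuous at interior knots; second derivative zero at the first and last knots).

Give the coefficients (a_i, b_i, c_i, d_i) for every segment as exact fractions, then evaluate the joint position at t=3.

  seg 0: a=-2 b=1148/1767 c=0 d=-4063/14136
  seg 1: a=-3 b=-9893/3534 c=-4063/2356 d=4637/3534
  seg 2: a=-5 b=21373/3534 c=14485/2356 d=-29657/7068
  seg 3: a=3 b=40685/7068 c=-3793/589 d=8819/7068
  seg 4: a=-4 b=2851/3534 c=11285/2356 d=-11285/7068
S(3) = -14635/2356

Δ: Δ0=-1/2, Δ1=-1, Δ2=8, Δ3=-7/3, Δ4=4
row 1: diag=8, rhs=-3; c'=1/4, d'=-3/8
row 2: denom=6−2·1/4=11/2; d'=(54−2·-3/8)/(11/2)=219/22
row 3: denom=8−1·2/11=86/11; d'=(-62−1·219/22)/(86/11)=-1583/172
row 4: denom=8−3·33/86=589/86; d'=(38−3·-1583/172)/(589/86)=11285/1178
back: M4=11285/1178
back: M3=-1583/172−33/86·11285/1178=-7586/589
back: M2=219/22−2/11·-7586/589=14485/1178
back: M1=-3/8−1/4·14485/1178=-4063/1178
M: M0=0, M1=-4063/1178, M2=14485/1178, M3=-7586/589, M4=11285/1178, M5=0
seg 0: a=-2, c=M0/2=0, d=(M1−M0)/(6·2)=-4063/14136, b=Δ0−h0·(2M0+M1)/6=1148/1767
seg 1: a=-3, c=M1/2=-4063/2356, d=(M2−M1)/(6·2)=4637/3534, b=Δ1−h1·(2M1+M2)/6=-9893/3534
seg 2: a=-5, c=M2/2=14485/2356, d=(M3−M2)/(6·1)=-29657/7068, b=Δ2−h2·(2M2+M3)/6=21373/3534
seg 3: a=3, c=M3/2=-3793/589, d=(M4−M3)/(6·3)=8819/7068, b=Δ3−h3·(2M3+M4)/6=40685/7068
seg 4: a=-4, c=M4/2=11285/2356, d=(M5−M4)/(6·1)=-11285/7068, b=Δ4−h4·(2M4+M5)/6=2851/3534
t_q=3 → seg 1, τ=1; S=-3+-9893/3534·τ+-4063/2356·τ²+4637/3534·τ³=-14635/2356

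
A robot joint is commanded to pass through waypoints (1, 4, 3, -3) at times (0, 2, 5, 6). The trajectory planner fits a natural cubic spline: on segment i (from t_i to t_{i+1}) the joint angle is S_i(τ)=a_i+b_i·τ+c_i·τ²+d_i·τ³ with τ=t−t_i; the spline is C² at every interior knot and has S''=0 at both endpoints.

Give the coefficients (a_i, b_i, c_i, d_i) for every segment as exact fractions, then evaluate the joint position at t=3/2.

Δ: Δ0=3/2, Δ1=-1/3, Δ2=-6
row 1: diag=10, rhs=-11; c'=3/10, d'=-11/10
row 2: denom=8−3·3/10=71/10; d'=(-34−3·-11/10)/(71/10)=-307/71
back: M2=-307/71
back: M1=-11/10−3/10·-307/71=14/71
M: M0=0, M1=14/71, M2=-307/71, M3=0
seg 0: a=1, c=M0/2=0, d=(M1−M0)/(6·2)=7/426, b=Δ0−h0·(2M0+M1)/6=611/426
seg 1: a=4, c=M1/2=7/71, d=(M2−M1)/(6·3)=-107/426, b=Δ1−h1·(2M1+M2)/6=695/426
seg 2: a=3, c=M2/2=-307/142, d=(M3−M2)/(6·1)=307/426, b=Δ2−h2·(2M2+M3)/6=-971/213
t_q=3/2 → seg 0, τ=3/2; S=1+611/426·τ+0·τ²+7/426·τ³=3643/1136

  seg 0: a=1 b=611/426 c=0 d=7/426
  seg 1: a=4 b=695/426 c=7/71 d=-107/426
  seg 2: a=3 b=-971/213 c=-307/142 d=307/426
S(3/2) = 3643/1136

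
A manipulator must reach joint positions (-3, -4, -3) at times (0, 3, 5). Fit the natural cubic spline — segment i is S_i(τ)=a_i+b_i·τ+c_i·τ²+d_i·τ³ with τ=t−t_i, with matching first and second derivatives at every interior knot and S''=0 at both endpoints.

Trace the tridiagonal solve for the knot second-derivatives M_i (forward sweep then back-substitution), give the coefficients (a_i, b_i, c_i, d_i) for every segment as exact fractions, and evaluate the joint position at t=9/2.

Δ: Δ0=-1/3, Δ1=1/2
row 1: diag=10, rhs=5; c'=1/5, d'=1/2
back: M1=1/2
M: M0=0, M1=1/2, M2=0
seg 0: a=-3, c=M0/2=0, d=(M1−M0)/(6·3)=1/36, b=Δ0−h0·(2M0+M1)/6=-7/12
seg 1: a=-4, c=M1/2=1/4, d=(M2−M1)/(6·2)=-1/24, b=Δ1−h1·(2M1+M2)/6=1/6
t_q=9/2 → seg 1, τ=3/2; S=-4+1/6·τ+1/4·τ²+-1/24·τ³=-213/64

  seg 0: a=-3 b=-7/12 c=0 d=1/36
  seg 1: a=-4 b=1/6 c=1/4 d=-1/24
S(9/2) = -213/64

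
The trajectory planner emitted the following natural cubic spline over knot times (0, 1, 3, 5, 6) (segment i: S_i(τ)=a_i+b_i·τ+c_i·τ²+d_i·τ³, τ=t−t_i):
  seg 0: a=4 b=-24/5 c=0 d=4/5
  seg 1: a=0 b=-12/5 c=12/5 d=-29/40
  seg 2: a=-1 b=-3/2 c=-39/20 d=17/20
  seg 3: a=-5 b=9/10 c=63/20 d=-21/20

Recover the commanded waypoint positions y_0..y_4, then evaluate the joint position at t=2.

y_0 = S_0(0) = a_0 = 4
y_1 = S_1(0) = a_1 = 0
y_2 = S_2(0) = a_2 = -1
y_3 = S_3(0) = a_3 = -5
y_4 = S_3(1) = -2
t_q=2 is in segment 1 (τ=1); S_1(τ)=-29/40

y_0=4 y_1=0 y_2=-1 y_3=-5 y_4=-2
S(2) = -29/40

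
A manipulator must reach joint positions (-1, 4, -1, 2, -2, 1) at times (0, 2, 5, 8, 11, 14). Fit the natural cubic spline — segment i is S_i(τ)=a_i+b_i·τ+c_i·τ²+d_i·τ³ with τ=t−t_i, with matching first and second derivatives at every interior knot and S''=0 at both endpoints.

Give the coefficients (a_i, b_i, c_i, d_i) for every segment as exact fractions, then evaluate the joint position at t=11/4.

Δ: Δ0=5/2, Δ1=-5/3, Δ2=1, Δ3=-4/3, Δ4=1
row 1: diag=10, rhs=-25; c'=3/10, d'=-5/2
row 2: denom=12−3·3/10=111/10; d'=(16−3·-5/2)/(111/10)=235/111
row 3: denom=12−3·10/37=414/37; d'=(-14−3·235/111)/(414/37)=-251/138
row 4: denom=12−3·37/138=515/46; d'=(14−3·-251/138)/(515/46)=179/103
back: M4=179/103
back: M3=-251/138−37/138·179/103=-706/309
back: M2=235/111−10/37·-706/309=845/309
back: M1=-5/2−3/10·845/309=-342/103
M: M0=0, M1=-342/103, M2=845/309, M3=-706/309, M4=179/103, M5=0
seg 0: a=-1, c=M0/2=0, d=(M1−M0)/(6·2)=-57/206, b=Δ0−h0·(2M0+M1)/6=743/206
seg 1: a=4, c=M1/2=-171/103, d=(M2−M1)/(6·3)=1871/5562, b=Δ1−h1·(2M1+M2)/6=59/206
seg 2: a=-1, c=M2/2=845/618, d=(M3−M2)/(6·3)=-517/1854, b=Δ2−h2·(2M2+M3)/6=-61/103
seg 3: a=2, c=M3/2=-353/309, d=(M4−M3)/(6·3)=1243/5562, b=Δ3−h3·(2M3+M4)/6=17/206
seg 4: a=-2, c=M4/2=179/206, d=(M5−M4)/(6·3)=-179/1854, b=Δ4−h4·(2M4+M5)/6=-76/103
t_q=11/4 → seg 1, τ=3/4; S=4+59/206·τ+-171/103·τ²+1871/5562·τ³=45127/13184

  seg 0: a=-1 b=743/206 c=0 d=-57/206
  seg 1: a=4 b=59/206 c=-171/103 d=1871/5562
  seg 2: a=-1 b=-61/103 c=845/618 d=-517/1854
  seg 3: a=2 b=17/206 c=-353/309 d=1243/5562
  seg 4: a=-2 b=-76/103 c=179/206 d=-179/1854
S(11/4) = 45127/13184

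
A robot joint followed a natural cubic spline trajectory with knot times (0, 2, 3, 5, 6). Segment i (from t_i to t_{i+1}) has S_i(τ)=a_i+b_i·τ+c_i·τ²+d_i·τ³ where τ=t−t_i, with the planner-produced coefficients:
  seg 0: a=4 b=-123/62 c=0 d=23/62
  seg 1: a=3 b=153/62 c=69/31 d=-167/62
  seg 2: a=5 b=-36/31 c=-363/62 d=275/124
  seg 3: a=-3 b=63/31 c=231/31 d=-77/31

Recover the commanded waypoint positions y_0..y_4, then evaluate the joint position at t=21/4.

y_0=4 y_1=3 y_2=5 y_3=-3 y_4=4
S(21/4) = -4097/1984

y_0 = S_0(0) = a_0 = 4
y_1 = S_1(0) = a_1 = 3
y_2 = S_2(0) = a_2 = 5
y_3 = S_3(0) = a_3 = -3
y_4 = S_3(1) = 4
t_q=21/4 is in segment 3 (τ=1/4); S_3(τ)=-4097/1984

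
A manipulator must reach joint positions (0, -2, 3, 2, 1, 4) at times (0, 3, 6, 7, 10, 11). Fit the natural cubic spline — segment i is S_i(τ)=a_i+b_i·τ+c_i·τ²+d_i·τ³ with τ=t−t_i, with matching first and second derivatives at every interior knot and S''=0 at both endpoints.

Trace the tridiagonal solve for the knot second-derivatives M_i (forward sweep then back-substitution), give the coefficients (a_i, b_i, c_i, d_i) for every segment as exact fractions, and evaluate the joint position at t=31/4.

Δ: Δ0=-2/3, Δ1=5/3, Δ2=-1, Δ3=-1/3, Δ4=3
row 1: diag=12, rhs=14; c'=1/4, d'=7/6
row 2: denom=8−3·1/4=29/4; d'=(-16−3·7/6)/(29/4)=-78/29
row 3: denom=8−1·4/29=228/29; d'=(4−1·-78/29)/(228/29)=97/114
row 4: denom=8−3·29/76=521/76; d'=(20−3·97/114)/(521/76)=1326/521
back: M4=1326/521
back: M3=97/114−29/76·1326/521=-188/1563
back: M2=-78/29−4/29·-188/1563=-4178/1563
back: M1=7/6−1/4·-4178/1563=956/521
M: M0=0, M1=956/521, M2=-4178/1563, M3=-188/1563, M4=1326/521, M5=0
seg 0: a=0, c=M0/2=0, d=(M1−M0)/(6·3)=478/4689, b=Δ0−h0·(2M0+M1)/6=-2476/1563
seg 1: a=-2, c=M1/2=478/521, d=(M2−M1)/(6·3)=-3523/14067, b=Δ1−h1·(2M1+M2)/6=1826/1563
seg 2: a=3, c=M2/2=-2089/1563, d=(M3−M2)/(6·1)=665/1563, b=Δ2−h2·(2M2+M3)/6=-139/1563
seg 3: a=2, c=M3/2=-94/1563, d=(M4−M3)/(6·3)=2083/14067, b=Δ3−h3·(2M3+M4)/6=-774/521
seg 4: a=1, c=M4/2=663/521, d=(M5−M4)/(6·1)=-221/521, b=Δ4−h4·(2M4+M5)/6=1121/521
t_q=31/4 → seg 3, τ=3/4; S=2+-774/521·τ+-94/1563·τ²+2083/14067·τ³=30491/33344

  seg 0: a=0 b=-2476/1563 c=0 d=478/4689
  seg 1: a=-2 b=1826/1563 c=478/521 d=-3523/14067
  seg 2: a=3 b=-139/1563 c=-2089/1563 d=665/1563
  seg 3: a=2 b=-774/521 c=-94/1563 d=2083/14067
  seg 4: a=1 b=1121/521 c=663/521 d=-221/521
S(31/4) = 30491/33344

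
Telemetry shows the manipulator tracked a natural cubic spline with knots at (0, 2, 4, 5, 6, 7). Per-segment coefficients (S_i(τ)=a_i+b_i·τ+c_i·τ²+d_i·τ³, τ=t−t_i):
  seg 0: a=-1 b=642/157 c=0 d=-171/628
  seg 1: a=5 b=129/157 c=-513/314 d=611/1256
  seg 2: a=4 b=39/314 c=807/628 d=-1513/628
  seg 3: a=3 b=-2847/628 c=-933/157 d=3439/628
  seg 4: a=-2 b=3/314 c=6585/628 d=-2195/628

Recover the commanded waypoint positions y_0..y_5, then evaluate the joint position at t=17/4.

y_0 = S_0(0) = a_0 = -1
y_1 = S_1(0) = a_1 = 5
y_2 = S_2(0) = a_2 = 4
y_3 = S_3(0) = a_3 = 3
y_4 = S_4(0) = a_4 = -2
y_5 = S_4(1) = 5
t_q=17/4 is in segment 2 (τ=1/4); S_2(τ)=163731/40192

y_0=-1 y_1=5 y_2=4 y_3=3 y_4=-2 y_5=5
S(17/4) = 163731/40192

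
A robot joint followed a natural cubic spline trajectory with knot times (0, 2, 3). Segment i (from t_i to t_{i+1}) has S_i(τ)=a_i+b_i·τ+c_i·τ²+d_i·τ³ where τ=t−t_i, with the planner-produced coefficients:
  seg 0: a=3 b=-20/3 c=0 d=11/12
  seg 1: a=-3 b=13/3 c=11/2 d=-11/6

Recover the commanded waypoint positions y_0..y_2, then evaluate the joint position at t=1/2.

y_0=3 y_1=-3 y_2=5
S(1/2) = -7/32

y_0 = S_0(0) = a_0 = 3
y_1 = S_1(0) = a_1 = -3
y_2 = S_1(1) = 5
t_q=1/2 is in segment 0 (τ=1/2); S_0(τ)=-7/32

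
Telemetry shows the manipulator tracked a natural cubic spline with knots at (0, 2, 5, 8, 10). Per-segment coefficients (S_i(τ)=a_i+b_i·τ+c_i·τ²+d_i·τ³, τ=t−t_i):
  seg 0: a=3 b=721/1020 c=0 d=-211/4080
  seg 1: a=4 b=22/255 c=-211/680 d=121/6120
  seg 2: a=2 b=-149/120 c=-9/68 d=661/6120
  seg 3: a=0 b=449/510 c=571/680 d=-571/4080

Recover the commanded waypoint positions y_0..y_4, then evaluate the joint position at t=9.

y_0=3 y_1=4 y_2=2 y_3=0 y_4=4
S(9) = 2149/1360

y_0 = S_0(0) = a_0 = 3
y_1 = S_1(0) = a_1 = 4
y_2 = S_2(0) = a_2 = 2
y_3 = S_3(0) = a_3 = 0
y_4 = S_3(2) = 4
t_q=9 is in segment 3 (τ=1); S_3(τ)=2149/1360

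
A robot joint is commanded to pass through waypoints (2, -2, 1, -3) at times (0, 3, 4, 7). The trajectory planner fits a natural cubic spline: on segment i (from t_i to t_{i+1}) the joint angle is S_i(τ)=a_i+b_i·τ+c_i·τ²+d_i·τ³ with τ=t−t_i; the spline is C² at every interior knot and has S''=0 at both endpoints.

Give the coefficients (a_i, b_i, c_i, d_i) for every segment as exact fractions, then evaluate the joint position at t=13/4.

  seg 0: a=2 b=-67/21 c=0 d=13/63
  seg 1: a=-2 b=50/21 c=13/7 d=-26/21
  seg 2: a=1 b=50/21 c=-13/7 d=13/63
S(13/4) = -293/224

Δ: Δ0=-4/3, Δ1=3, Δ2=-4/3
row 1: diag=8, rhs=26; c'=1/8, d'=13/4
row 2: denom=8−1·1/8=63/8; d'=(-26−1·13/4)/(63/8)=-26/7
back: M2=-26/7
back: M1=13/4−1/8·-26/7=26/7
M: M0=0, M1=26/7, M2=-26/7, M3=0
seg 0: a=2, c=M0/2=0, d=(M1−M0)/(6·3)=13/63, b=Δ0−h0·(2M0+M1)/6=-67/21
seg 1: a=-2, c=M1/2=13/7, d=(M2−M1)/(6·1)=-26/21, b=Δ1−h1·(2M1+M2)/6=50/21
seg 2: a=1, c=M2/2=-13/7, d=(M3−M2)/(6·3)=13/63, b=Δ2−h2·(2M2+M3)/6=50/21
t_q=13/4 → seg 1, τ=1/4; S=-2+50/21·τ+13/7·τ²+-26/21·τ³=-293/224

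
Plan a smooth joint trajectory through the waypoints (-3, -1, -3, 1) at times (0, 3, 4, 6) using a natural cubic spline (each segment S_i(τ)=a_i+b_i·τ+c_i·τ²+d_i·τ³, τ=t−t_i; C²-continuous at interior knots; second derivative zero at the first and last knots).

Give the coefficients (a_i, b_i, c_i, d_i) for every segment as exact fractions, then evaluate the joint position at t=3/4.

Δ: Δ0=2/3, Δ1=-2, Δ2=2
row 1: diag=8, rhs=-16; c'=1/8, d'=-2
row 2: denom=6−1·1/8=47/8; d'=(24−1·-2)/(47/8)=208/47
back: M2=208/47
back: M1=-2−1/8·208/47=-120/47
M: M0=0, M1=-120/47, M2=208/47, M3=0
seg 0: a=-3, c=M0/2=0, d=(M1−M0)/(6·3)=-20/141, b=Δ0−h0·(2M0+M1)/6=274/141
seg 1: a=-1, c=M1/2=-60/47, d=(M2−M1)/(6·1)=164/141, b=Δ1−h1·(2M1+M2)/6=-266/141
seg 2: a=-3, c=M2/2=104/47, d=(M3−M2)/(6·2)=-52/141, b=Δ2−h2·(2M2+M3)/6=-134/141
t_q=3/4 → seg 0, τ=3/4; S=-3+274/141·τ+0·τ²+-20/141·τ³=-1205/752

  seg 0: a=-3 b=274/141 c=0 d=-20/141
  seg 1: a=-1 b=-266/141 c=-60/47 d=164/141
  seg 2: a=-3 b=-134/141 c=104/47 d=-52/141
S(3/4) = -1205/752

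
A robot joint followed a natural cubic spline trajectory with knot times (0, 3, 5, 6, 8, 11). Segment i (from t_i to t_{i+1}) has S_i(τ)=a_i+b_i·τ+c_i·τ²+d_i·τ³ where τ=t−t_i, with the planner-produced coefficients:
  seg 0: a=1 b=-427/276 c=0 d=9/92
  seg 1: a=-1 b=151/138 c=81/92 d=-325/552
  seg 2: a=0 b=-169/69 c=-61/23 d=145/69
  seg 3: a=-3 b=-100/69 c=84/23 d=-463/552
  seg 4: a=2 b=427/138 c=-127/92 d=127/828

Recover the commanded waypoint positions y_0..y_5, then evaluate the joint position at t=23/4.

y_0=1 y_1=-1 y_2=0 y_3=-3 y_4=2 y_5=3
S(23/4) = -3595/1472

y_0 = S_0(0) = a_0 = 1
y_1 = S_1(0) = a_1 = -1
y_2 = S_2(0) = a_2 = 0
y_3 = S_3(0) = a_3 = -3
y_4 = S_4(0) = a_4 = 2
y_5 = S_4(3) = 3
t_q=23/4 is in segment 2 (τ=3/4); S_2(τ)=-3595/1472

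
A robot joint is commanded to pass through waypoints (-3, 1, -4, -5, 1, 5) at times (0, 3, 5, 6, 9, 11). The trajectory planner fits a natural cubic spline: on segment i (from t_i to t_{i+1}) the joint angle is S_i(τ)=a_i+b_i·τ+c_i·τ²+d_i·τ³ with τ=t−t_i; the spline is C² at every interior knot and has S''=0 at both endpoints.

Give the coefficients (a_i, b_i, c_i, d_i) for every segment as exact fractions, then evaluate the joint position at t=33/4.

  seg 0: a=-3 b=10411/3876 c=0 d=-5243/34884
  seg 1: a=1 b=-2659/1938 c=-5243/3876 d=1019/2584
  seg 2: a=-4 b=-1987/969 c=982/969 d=12/323
  seg 3: a=-5 b=5/57 c=1090/969 d=-1417/8721
  seg 4: a=1 b=2374/969 c=-109/323 d=109/1938
S(33/4) = -19819/20672

Δ: Δ0=4/3, Δ1=-5/2, Δ2=-1, Δ3=2, Δ4=2
row 1: diag=10, rhs=-23; c'=1/5, d'=-23/10
row 2: denom=6−2·1/5=28/5; d'=(9−2·-23/10)/(28/5)=17/7
row 3: denom=8−1·5/28=219/28; d'=(18−1·17/7)/(219/28)=436/219
row 4: denom=10−3·28/73=646/73; d'=(0−3·436/219)/(646/73)=-218/323
back: M4=-218/323
back: M3=436/219−28/73·-218/323=2180/969
back: M2=17/7−5/28·2180/969=1964/969
back: M1=-23/10−1/5·1964/969=-5243/1938
M: M0=0, M1=-5243/1938, M2=1964/969, M3=2180/969, M4=-218/323, M5=0
seg 0: a=-3, c=M0/2=0, d=(M1−M0)/(6·3)=-5243/34884, b=Δ0−h0·(2M0+M1)/6=10411/3876
seg 1: a=1, c=M1/2=-5243/3876, d=(M2−M1)/(6·2)=1019/2584, b=Δ1−h1·(2M1+M2)/6=-2659/1938
seg 2: a=-4, c=M2/2=982/969, d=(M3−M2)/(6·1)=12/323, b=Δ2−h2·(2M2+M3)/6=-1987/969
seg 3: a=-5, c=M3/2=1090/969, d=(M4−M3)/(6·3)=-1417/8721, b=Δ3−h3·(2M3+M4)/6=5/57
seg 4: a=1, c=M4/2=-109/323, d=(M5−M4)/(6·2)=109/1938, b=Δ4−h4·(2M4+M5)/6=2374/969
t_q=33/4 → seg 3, τ=9/4; S=-5+5/57·τ+1090/969·τ²+-1417/8721·τ³=-19819/20672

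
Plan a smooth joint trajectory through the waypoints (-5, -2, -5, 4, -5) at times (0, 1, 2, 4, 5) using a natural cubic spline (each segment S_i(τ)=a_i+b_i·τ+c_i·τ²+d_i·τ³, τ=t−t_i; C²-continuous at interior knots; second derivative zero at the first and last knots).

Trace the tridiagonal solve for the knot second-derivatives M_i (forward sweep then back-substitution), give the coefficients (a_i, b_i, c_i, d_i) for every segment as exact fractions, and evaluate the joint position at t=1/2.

Δ: Δ0=3, Δ1=-3, Δ2=9/2, Δ3=-9
row 1: diag=4, rhs=-36; c'=1/4, d'=-9
row 2: denom=6−1·1/4=23/4; d'=(45−1·-9)/(23/4)=216/23
row 3: denom=6−2·8/23=122/23; d'=(-81−2·216/23)/(122/23)=-2295/122
back: M3=-2295/122
back: M2=216/23−8/23·-2295/122=972/61
back: M1=-9−1/4·972/61=-792/61
M: M0=0, M1=-792/61, M2=972/61, M3=-2295/122, M4=0
seg 0: a=-5, c=M0/2=0, d=(M1−M0)/(6·1)=-132/61, b=Δ0−h0·(2M0+M1)/6=315/61
seg 1: a=-2, c=M1/2=-396/61, d=(M2−M1)/(6·1)=294/61, b=Δ1−h1·(2M1+M2)/6=-81/61
seg 2: a=-5, c=M2/2=486/61, d=(M3−M2)/(6·2)=-1413/488, b=Δ2−h2·(2M2+M3)/6=9/61
seg 3: a=4, c=M3/2=-2295/244, d=(M4−M3)/(6·1)=765/244, b=Δ3−h3·(2M3+M4)/6=-333/122
t_q=1/2 → seg 0, τ=1/2; S=-5+315/61·τ+0·τ²+-132/61·τ³=-164/61

  seg 0: a=-5 b=315/61 c=0 d=-132/61
  seg 1: a=-2 b=-81/61 c=-396/61 d=294/61
  seg 2: a=-5 b=9/61 c=486/61 d=-1413/488
  seg 3: a=4 b=-333/122 c=-2295/244 d=765/244
S(1/2) = -164/61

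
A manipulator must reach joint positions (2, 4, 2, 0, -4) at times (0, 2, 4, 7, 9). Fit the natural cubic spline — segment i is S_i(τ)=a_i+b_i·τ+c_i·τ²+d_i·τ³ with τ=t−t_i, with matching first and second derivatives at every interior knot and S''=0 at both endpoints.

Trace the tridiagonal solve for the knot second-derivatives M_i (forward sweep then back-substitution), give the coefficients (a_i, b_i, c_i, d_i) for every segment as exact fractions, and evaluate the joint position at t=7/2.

Δ: Δ0=1, Δ1=-1, Δ2=-2/3, Δ3=-2
row 1: diag=8, rhs=-12; c'=1/4, d'=-3/2
row 2: denom=10−2·1/4=19/2; d'=(2−2·-3/2)/(19/2)=10/19
row 3: denom=10−3·6/19=172/19; d'=(-8−3·10/19)/(172/19)=-91/86
back: M3=-91/86
back: M2=10/19−6/19·-91/86=37/43
back: M1=-3/2−1/4·37/43=-295/172
M: M0=0, M1=-295/172, M2=37/43, M3=-91/86, M4=0
seg 0: a=2, c=M0/2=0, d=(M1−M0)/(6·2)=-295/2064, b=Δ0−h0·(2M0+M1)/6=811/516
seg 1: a=4, c=M1/2=-295/344, d=(M2−M1)/(6·2)=443/2064, b=Δ1−h1·(2M1+M2)/6=-37/258
seg 2: a=2, c=M2/2=37/86, d=(M3−M2)/(6·3)=-55/516, b=Δ2−h2·(2M2+M3)/6=-515/516
seg 3: a=0, c=M3/2=-91/172, d=(M4−M3)/(6·2)=91/1032, b=Δ3−h3·(2M3+M4)/6=-167/129
t_q=7/2 → seg 1, τ=3/2; S=4+-37/258·τ+-295/344·τ²+443/2064·τ³=14199/5504

  seg 0: a=2 b=811/516 c=0 d=-295/2064
  seg 1: a=4 b=-37/258 c=-295/344 d=443/2064
  seg 2: a=2 b=-515/516 c=37/86 d=-55/516
  seg 3: a=0 b=-167/129 c=-91/172 d=91/1032
S(7/2) = 14199/5504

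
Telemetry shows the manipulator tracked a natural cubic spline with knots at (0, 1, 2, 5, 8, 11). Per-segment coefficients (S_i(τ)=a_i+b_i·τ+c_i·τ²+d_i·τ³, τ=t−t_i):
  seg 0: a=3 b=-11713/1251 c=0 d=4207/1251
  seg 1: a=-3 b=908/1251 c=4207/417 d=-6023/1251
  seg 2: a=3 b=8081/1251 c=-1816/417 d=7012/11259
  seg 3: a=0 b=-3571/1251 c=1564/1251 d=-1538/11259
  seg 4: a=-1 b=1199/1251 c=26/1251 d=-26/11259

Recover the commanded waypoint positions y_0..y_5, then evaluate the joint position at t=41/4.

y_0=3 y_1=-3 y_2=3 y_3=0 y_4=-1 y_5=2
S(41/4) = 5495/4448

y_0 = S_0(0) = a_0 = 3
y_1 = S_1(0) = a_1 = -3
y_2 = S_2(0) = a_2 = 3
y_3 = S_3(0) = a_3 = 0
y_4 = S_4(0) = a_4 = -1
y_5 = S_4(3) = 2
t_q=41/4 is in segment 4 (τ=9/4); S_4(τ)=5495/4448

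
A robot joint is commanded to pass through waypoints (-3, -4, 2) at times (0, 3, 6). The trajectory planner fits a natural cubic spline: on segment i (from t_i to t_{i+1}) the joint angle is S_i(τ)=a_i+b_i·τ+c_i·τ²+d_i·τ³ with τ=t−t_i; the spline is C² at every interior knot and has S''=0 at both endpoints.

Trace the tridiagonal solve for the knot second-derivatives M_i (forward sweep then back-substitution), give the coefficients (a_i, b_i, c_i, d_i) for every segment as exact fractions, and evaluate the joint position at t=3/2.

Δ: Δ0=-1/3, Δ1=2
row 1: diag=12, rhs=14; c'=1/4, d'=7/6
back: M1=7/6
M: M0=0, M1=7/6, M2=0
seg 0: a=-3, c=M0/2=0, d=(M1−M0)/(6·3)=7/108, b=Δ0−h0·(2M0+M1)/6=-11/12
seg 1: a=-4, c=M1/2=7/12, d=(M2−M1)/(6·3)=-7/108, b=Δ1−h1·(2M1+M2)/6=5/6
t_q=3/2 → seg 0, τ=3/2; S=-3+-11/12·τ+0·τ²+7/108·τ³=-133/32

  seg 0: a=-3 b=-11/12 c=0 d=7/108
  seg 1: a=-4 b=5/6 c=7/12 d=-7/108
S(3/2) = -133/32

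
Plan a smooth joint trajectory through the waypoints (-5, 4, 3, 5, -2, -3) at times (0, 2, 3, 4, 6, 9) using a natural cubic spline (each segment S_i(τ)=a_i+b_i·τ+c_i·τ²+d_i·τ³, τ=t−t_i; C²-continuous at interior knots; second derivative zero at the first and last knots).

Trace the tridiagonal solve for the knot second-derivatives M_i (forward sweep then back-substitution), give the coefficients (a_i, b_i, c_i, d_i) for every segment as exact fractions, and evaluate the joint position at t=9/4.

  seg 0: a=-5 b=6254/921 c=0 d=-4219/7368
  seg 1: a=4 b=-149/1842 c=-4219/1228 d=9271/3684
  seg 2: a=3 b=2201/3684 c=1263/307 d=-9989/3684
  seg 3: a=5 b=1273/1842 c=-4937/1228 d=7091/7368
  seg 4: a=-2 b=-3538/921 c=1077/614 d=-359/1842
S(9/4) = 298993/78592

Δ: Δ0=9/2, Δ1=-1, Δ2=2, Δ3=-7/2, Δ4=-1/3
row 1: diag=6, rhs=-33; c'=1/6, d'=-11/2
row 2: denom=4−1·1/6=23/6; d'=(18−1·-11/2)/(23/6)=141/23
row 3: denom=6−1·6/23=132/23; d'=(-33−1·141/23)/(132/23)=-75/11
row 4: denom=10−2·23/66=307/33; d'=(19−2·-75/11)/(307/33)=1077/307
back: M4=1077/307
back: M3=-75/11−23/66·1077/307=-4937/614
back: M2=141/23−6/23·-4937/614=2526/307
back: M1=-11/2−1/6·2526/307=-4219/614
M: M0=0, M1=-4219/614, M2=2526/307, M3=-4937/614, M4=1077/307, M5=0
seg 0: a=-5, c=M0/2=0, d=(M1−M0)/(6·2)=-4219/7368, b=Δ0−h0·(2M0+M1)/6=6254/921
seg 1: a=4, c=M1/2=-4219/1228, d=(M2−M1)/(6·1)=9271/3684, b=Δ1−h1·(2M1+M2)/6=-149/1842
seg 2: a=3, c=M2/2=1263/307, d=(M3−M2)/(6·1)=-9989/3684, b=Δ2−h2·(2M2+M3)/6=2201/3684
seg 3: a=5, c=M3/2=-4937/1228, d=(M4−M3)/(6·2)=7091/7368, b=Δ3−h3·(2M3+M4)/6=1273/1842
seg 4: a=-2, c=M4/2=1077/614, d=(M5−M4)/(6·3)=-359/1842, b=Δ4−h4·(2M4+M5)/6=-3538/921
t_q=9/4 → seg 1, τ=1/4; S=4+-149/1842·τ+-4219/1228·τ²+9271/3684·τ³=298993/78592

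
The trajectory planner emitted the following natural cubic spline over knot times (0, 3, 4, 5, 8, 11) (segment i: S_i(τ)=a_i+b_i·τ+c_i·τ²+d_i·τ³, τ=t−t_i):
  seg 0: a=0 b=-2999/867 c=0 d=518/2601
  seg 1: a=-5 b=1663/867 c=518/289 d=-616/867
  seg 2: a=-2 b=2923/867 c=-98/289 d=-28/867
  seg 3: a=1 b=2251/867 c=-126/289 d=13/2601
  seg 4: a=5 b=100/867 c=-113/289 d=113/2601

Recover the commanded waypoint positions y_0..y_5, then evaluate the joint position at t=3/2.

y_0 = S_0(0) = a_0 = 0
y_1 = S_1(0) = a_1 = -5
y_2 = S_2(0) = a_2 = -2
y_3 = S_3(0) = a_3 = 1
y_4 = S_4(0) = a_4 = 5
y_5 = S_4(3) = 3
t_q=3/2 is in segment 0 (τ=3/2); S_0(τ)=-5221/1156

y_0=0 y_1=-5 y_2=-2 y_3=1 y_4=5 y_5=3
S(3/2) = -5221/1156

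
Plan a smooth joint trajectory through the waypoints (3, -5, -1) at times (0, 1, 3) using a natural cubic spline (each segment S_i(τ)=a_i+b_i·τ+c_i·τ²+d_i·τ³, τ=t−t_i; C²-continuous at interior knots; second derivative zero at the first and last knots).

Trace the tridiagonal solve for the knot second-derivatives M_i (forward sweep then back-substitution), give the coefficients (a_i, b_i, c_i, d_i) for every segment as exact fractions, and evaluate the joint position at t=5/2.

  seg 0: a=3 b=-29/3 c=0 d=5/3
  seg 1: a=-5 b=-14/3 c=5 d=-5/6
S(5/2) = -57/16

Δ: Δ0=-8, Δ1=2
row 1: diag=6, rhs=60; c'=1/3, d'=10
back: M1=10
M: M0=0, M1=10, M2=0
seg 0: a=3, c=M0/2=0, d=(M1−M0)/(6·1)=5/3, b=Δ0−h0·(2M0+M1)/6=-29/3
seg 1: a=-5, c=M1/2=5, d=(M2−M1)/(6·2)=-5/6, b=Δ1−h1·(2M1+M2)/6=-14/3
t_q=5/2 → seg 1, τ=3/2; S=-5+-14/3·τ+5·τ²+-5/6·τ³=-57/16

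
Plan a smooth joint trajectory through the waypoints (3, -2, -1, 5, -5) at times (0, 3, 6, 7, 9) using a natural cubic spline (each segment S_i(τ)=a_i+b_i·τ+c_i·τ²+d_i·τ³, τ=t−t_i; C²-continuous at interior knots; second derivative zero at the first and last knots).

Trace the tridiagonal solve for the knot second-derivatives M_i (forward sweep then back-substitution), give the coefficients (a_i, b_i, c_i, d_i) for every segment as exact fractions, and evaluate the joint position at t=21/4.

  seg 0: a=3 b=-727/510 c=0 d=-41/1530
  seg 1: a=-2 b=-548/255 c=-41/170 d=109/306
  seg 2: a=-1 b=3071/510 c=252/85 d=-1523/510
  seg 3: a=5 b=763/255 c=-1019/170 d=1019/1020
S(21/4) = -43507/10880

Δ: Δ0=-5/3, Δ1=1/3, Δ2=6, Δ3=-5
row 1: diag=12, rhs=12; c'=1/4, d'=1
row 2: denom=8−3·1/4=29/4; d'=(34−3·1)/(29/4)=124/29
row 3: denom=6−1·4/29=170/29; d'=(-66−1·124/29)/(170/29)=-1019/85
back: M3=-1019/85
back: M2=124/29−4/29·-1019/85=504/85
back: M1=1−1/4·504/85=-41/85
M: M0=0, M1=-41/85, M2=504/85, M3=-1019/85, M4=0
seg 0: a=3, c=M0/2=0, d=(M1−M0)/(6·3)=-41/1530, b=Δ0−h0·(2M0+M1)/6=-727/510
seg 1: a=-2, c=M1/2=-41/170, d=(M2−M1)/(6·3)=109/306, b=Δ1−h1·(2M1+M2)/6=-548/255
seg 2: a=-1, c=M2/2=252/85, d=(M3−M2)/(6·1)=-1523/510, b=Δ2−h2·(2M2+M3)/6=3071/510
seg 3: a=5, c=M3/2=-1019/170, d=(M4−M3)/(6·2)=1019/1020, b=Δ3−h3·(2M3+M4)/6=763/255
t_q=21/4 → seg 1, τ=9/4; S=-2+-548/255·τ+-41/170·τ²+109/306·τ³=-43507/10880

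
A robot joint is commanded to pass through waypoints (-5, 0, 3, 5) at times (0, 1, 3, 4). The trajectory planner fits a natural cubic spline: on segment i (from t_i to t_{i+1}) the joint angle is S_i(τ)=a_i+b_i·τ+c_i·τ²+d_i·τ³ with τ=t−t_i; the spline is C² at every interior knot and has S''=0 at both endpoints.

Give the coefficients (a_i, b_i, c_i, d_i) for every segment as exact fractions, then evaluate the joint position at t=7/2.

  seg 0: a=-5 b=91/16 c=0 d=-11/16
  seg 1: a=0 b=29/8 c=-33/16 d=1/2
  seg 2: a=3 b=11/8 c=15/16 d=-5/16
S(7/2) = 497/128

Δ: Δ0=5, Δ1=3/2, Δ2=2
row 1: diag=6, rhs=-21; c'=1/3, d'=-7/2
row 2: denom=6−2·1/3=16/3; d'=(3−2·-7/2)/(16/3)=15/8
back: M2=15/8
back: M1=-7/2−1/3·15/8=-33/8
M: M0=0, M1=-33/8, M2=15/8, M3=0
seg 0: a=-5, c=M0/2=0, d=(M1−M0)/(6·1)=-11/16, b=Δ0−h0·(2M0+M1)/6=91/16
seg 1: a=0, c=M1/2=-33/16, d=(M2−M1)/(6·2)=1/2, b=Δ1−h1·(2M1+M2)/6=29/8
seg 2: a=3, c=M2/2=15/16, d=(M3−M2)/(6·1)=-5/16, b=Δ2−h2·(2M2+M3)/6=11/8
t_q=7/2 → seg 2, τ=1/2; S=3+11/8·τ+15/16·τ²+-5/16·τ³=497/128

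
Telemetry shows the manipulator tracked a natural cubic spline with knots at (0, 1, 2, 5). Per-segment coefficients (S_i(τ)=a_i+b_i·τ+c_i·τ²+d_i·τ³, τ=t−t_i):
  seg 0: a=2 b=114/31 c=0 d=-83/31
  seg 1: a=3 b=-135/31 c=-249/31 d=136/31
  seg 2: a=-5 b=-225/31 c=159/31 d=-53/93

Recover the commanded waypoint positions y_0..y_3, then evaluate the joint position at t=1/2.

y_0=2 y_1=3 y_2=-5 y_3=4
S(1/2) = 869/248

y_0 = S_0(0) = a_0 = 2
y_1 = S_1(0) = a_1 = 3
y_2 = S_2(0) = a_2 = -5
y_3 = S_2(3) = 4
t_q=1/2 is in segment 0 (τ=1/2); S_0(τ)=869/248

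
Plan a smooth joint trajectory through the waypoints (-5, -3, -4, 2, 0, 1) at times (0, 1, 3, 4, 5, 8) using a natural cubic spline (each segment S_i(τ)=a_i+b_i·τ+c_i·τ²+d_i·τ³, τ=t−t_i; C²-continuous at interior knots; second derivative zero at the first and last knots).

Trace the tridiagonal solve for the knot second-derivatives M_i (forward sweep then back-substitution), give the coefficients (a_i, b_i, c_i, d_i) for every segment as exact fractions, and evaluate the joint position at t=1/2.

  seg 0: a=-5 b=4303/1416 c=0 d=-1471/1416
  seg 1: a=-3 b=-55/708 c=-1471/472 d=2057/1416
  seg 2: a=-4 b=3461/708 c=2643/472 d=-6355/1416
  seg 3: a=2 b=3715/1416 c=-464/59 d=4589/1416
  seg 4: a=0 b=-2395/708 c=877/472 d=-877/4248
S(1/2) = -13633/3776

Δ: Δ0=2, Δ1=-1/2, Δ2=6, Δ3=-2, Δ4=1/3
row 1: diag=6, rhs=-15; c'=1/3, d'=-5/2
row 2: denom=6−2·1/3=16/3; d'=(39−2·-5/2)/(16/3)=33/4
row 3: denom=4−1·3/16=61/16; d'=(-48−1·33/4)/(61/16)=-900/61
row 4: denom=8−1·16/61=472/61; d'=(14−1·-900/61)/(472/61)=877/236
back: M4=877/236
back: M3=-900/61−16/61·877/236=-928/59
back: M2=33/4−3/16·-928/59=2643/236
back: M1=-5/2−1/3·2643/236=-1471/236
M: M0=0, M1=-1471/236, M2=2643/236, M3=-928/59, M4=877/236, M5=0
seg 0: a=-5, c=M0/2=0, d=(M1−M0)/(6·1)=-1471/1416, b=Δ0−h0·(2M0+M1)/6=4303/1416
seg 1: a=-3, c=M1/2=-1471/472, d=(M2−M1)/(6·2)=2057/1416, b=Δ1−h1·(2M1+M2)/6=-55/708
seg 2: a=-4, c=M2/2=2643/472, d=(M3−M2)/(6·1)=-6355/1416, b=Δ2−h2·(2M2+M3)/6=3461/708
seg 3: a=2, c=M3/2=-464/59, d=(M4−M3)/(6·1)=4589/1416, b=Δ3−h3·(2M3+M4)/6=3715/1416
seg 4: a=0, c=M4/2=877/472, d=(M5−M4)/(6·3)=-877/4248, b=Δ4−h4·(2M4+M5)/6=-2395/708
t_q=1/2 → seg 0, τ=1/2; S=-5+4303/1416·τ+0·τ²+-1471/1416·τ³=-13633/3776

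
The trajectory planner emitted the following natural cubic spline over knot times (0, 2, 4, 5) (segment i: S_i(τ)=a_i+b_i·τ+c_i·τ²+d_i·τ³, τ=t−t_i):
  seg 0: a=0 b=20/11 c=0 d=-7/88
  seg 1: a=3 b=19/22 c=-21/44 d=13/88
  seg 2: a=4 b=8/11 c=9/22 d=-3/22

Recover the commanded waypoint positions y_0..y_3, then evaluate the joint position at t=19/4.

y_0 = S_0(0) = a_0 = 0
y_1 = S_1(0) = a_1 = 3
y_2 = S_2(0) = a_2 = 4
y_3 = S_2(1) = 5
t_q=19/4 is in segment 2 (τ=3/4); S_2(τ)=6643/1408

y_0=0 y_1=3 y_2=4 y_3=5
S(19/4) = 6643/1408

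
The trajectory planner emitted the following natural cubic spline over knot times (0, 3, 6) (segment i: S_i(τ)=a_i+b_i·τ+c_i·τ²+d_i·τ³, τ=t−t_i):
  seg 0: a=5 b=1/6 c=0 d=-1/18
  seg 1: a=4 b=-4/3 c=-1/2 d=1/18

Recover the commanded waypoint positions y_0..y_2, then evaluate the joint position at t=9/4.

y_0 = S_0(0) = a_0 = 5
y_1 = S_1(0) = a_1 = 4
y_2 = S_1(3) = -3
t_q=9/4 is in segment 0 (τ=9/4); S_0(τ)=607/128

y_0=5 y_1=4 y_2=-3
S(9/4) = 607/128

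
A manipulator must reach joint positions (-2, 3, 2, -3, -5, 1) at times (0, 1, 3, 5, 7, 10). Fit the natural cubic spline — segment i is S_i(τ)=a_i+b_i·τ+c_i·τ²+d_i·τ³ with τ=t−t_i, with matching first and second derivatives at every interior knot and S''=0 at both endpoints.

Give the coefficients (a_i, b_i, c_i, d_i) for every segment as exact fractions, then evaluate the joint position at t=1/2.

  seg 0: a=-2 b=572/97 c=0 d=-87/97
  seg 1: a=3 b=311/97 c=-261/97 d=325/776
  seg 2: a=2 b=-491/194 c=-69/388 d=75/776
  seg 3: a=-3 b=-202/97 c=39/97 d=27/388
  seg 4: a=-5 b=35/97 c=159/194 d=-53/582
S(1/2) = 649/776

Δ: Δ0=5, Δ1=-1/2, Δ2=-5/2, Δ3=-1, Δ4=2
row 1: diag=6, rhs=-33; c'=1/3, d'=-11/2
row 2: denom=8−2·1/3=22/3; d'=(-12−2·-11/2)/(22/3)=-3/22
row 3: denom=8−2·3/11=82/11; d'=(9−2·-3/22)/(82/11)=51/41
row 4: denom=10−2·11/41=388/41; d'=(18−2·51/41)/(388/41)=159/97
back: M4=159/97
back: M3=51/41−11/41·159/97=78/97
back: M2=-3/22−3/11·78/97=-69/194
back: M1=-11/2−1/3·-69/194=-522/97
M: M0=0, M1=-522/97, M2=-69/194, M3=78/97, M4=159/97, M5=0
seg 0: a=-2, c=M0/2=0, d=(M1−M0)/(6·1)=-87/97, b=Δ0−h0·(2M0+M1)/6=572/97
seg 1: a=3, c=M1/2=-261/97, d=(M2−M1)/(6·2)=325/776, b=Δ1−h1·(2M1+M2)/6=311/97
seg 2: a=2, c=M2/2=-69/388, d=(M3−M2)/(6·2)=75/776, b=Δ2−h2·(2M2+M3)/6=-491/194
seg 3: a=-3, c=M3/2=39/97, d=(M4−M3)/(6·2)=27/388, b=Δ3−h3·(2M3+M4)/6=-202/97
seg 4: a=-5, c=M4/2=159/194, d=(M5−M4)/(6·3)=-53/582, b=Δ4−h4·(2M4+M5)/6=35/97
t_q=1/2 → seg 0, τ=1/2; S=-2+572/97·τ+0·τ²+-87/97·τ³=649/776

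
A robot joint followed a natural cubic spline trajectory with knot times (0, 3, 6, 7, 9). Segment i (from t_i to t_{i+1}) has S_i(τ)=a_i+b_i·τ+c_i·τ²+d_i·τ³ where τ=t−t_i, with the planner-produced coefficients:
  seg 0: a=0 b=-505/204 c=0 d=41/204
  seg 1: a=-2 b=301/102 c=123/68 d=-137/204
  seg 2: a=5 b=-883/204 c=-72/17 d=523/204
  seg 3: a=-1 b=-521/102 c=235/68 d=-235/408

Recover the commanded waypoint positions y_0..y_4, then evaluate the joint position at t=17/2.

y_0 = S_0(0) = a_0 = 0
y_1 = S_1(0) = a_1 = -2
y_2 = S_2(0) = a_2 = 5
y_3 = S_3(0) = a_3 = -1
y_4 = S_3(2) = -2
t_q=17/2 is in segment 3 (τ=3/2); S_3(τ)=-3079/1088

y_0=0 y_1=-2 y_2=5 y_3=-1 y_4=-2
S(17/2) = -3079/1088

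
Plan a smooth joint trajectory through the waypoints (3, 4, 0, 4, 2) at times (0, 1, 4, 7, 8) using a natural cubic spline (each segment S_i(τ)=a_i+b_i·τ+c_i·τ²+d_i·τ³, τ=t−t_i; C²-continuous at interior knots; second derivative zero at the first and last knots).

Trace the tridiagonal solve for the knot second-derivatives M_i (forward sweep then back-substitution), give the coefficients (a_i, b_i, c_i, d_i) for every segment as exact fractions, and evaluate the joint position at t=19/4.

Δ: Δ0=1, Δ1=-4/3, Δ2=4/3, Δ3=-2
row 1: diag=8, rhs=-14; c'=3/8, d'=-7/4
row 2: denom=12−3·3/8=87/8; d'=(16−3·-7/4)/(87/8)=170/87
row 3: denom=8−3·8/29=208/29; d'=(-20−3·170/87)/(208/29)=-375/104
back: M3=-375/104
back: M2=170/87−8/29·-375/104=115/39
back: M1=-7/4−3/8·115/39=-297/104
M: M0=0, M1=-297/104, M2=115/39, M3=-375/104, M4=0
seg 0: a=3, c=M0/2=0, d=(M1−M0)/(6·1)=-99/208, b=Δ0−h0·(2M0+M1)/6=307/208
seg 1: a=4, c=M1/2=-297/208, d=(M2−M1)/(6·3)=1811/5616, b=Δ1−h1·(2M1+M2)/6=5/104
seg 2: a=0, c=M2/2=115/78, d=(M3−M2)/(6·3)=-2045/5616, b=Δ2−h2·(2M2+M3)/6=3/16
seg 3: a=4, c=M3/2=-375/208, d=(M4−M3)/(6·1)=125/208, b=Δ3−h3·(2M3+M4)/6=-83/104
t_q=19/4 → seg 2, τ=3/4; S=0+3/16·τ+115/78·τ²+-2045/5616·τ³=10867/13312

  seg 0: a=3 b=307/208 c=0 d=-99/208
  seg 1: a=4 b=5/104 c=-297/208 d=1811/5616
  seg 2: a=0 b=3/16 c=115/78 d=-2045/5616
  seg 3: a=4 b=-83/104 c=-375/208 d=125/208
S(19/4) = 10867/13312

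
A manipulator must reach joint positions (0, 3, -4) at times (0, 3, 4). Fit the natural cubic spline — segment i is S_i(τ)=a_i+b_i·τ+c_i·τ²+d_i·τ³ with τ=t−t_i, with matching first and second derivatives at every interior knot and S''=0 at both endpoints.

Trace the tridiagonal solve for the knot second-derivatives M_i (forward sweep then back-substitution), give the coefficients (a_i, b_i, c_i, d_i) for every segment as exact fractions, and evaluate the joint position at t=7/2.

  seg 0: a=0 b=4 c=0 d=-1/3
  seg 1: a=3 b=-5 c=-3 d=1
S(7/2) = -1/8

Δ: Δ0=1, Δ1=-7
row 1: diag=8, rhs=-48; c'=1/8, d'=-6
back: M1=-6
M: M0=0, M1=-6, M2=0
seg 0: a=0, c=M0/2=0, d=(M1−M0)/(6·3)=-1/3, b=Δ0−h0·(2M0+M1)/6=4
seg 1: a=3, c=M1/2=-3, d=(M2−M1)/(6·1)=1, b=Δ1−h1·(2M1+M2)/6=-5
t_q=7/2 → seg 1, τ=1/2; S=3+-5·τ+-3·τ²+1·τ³=-1/8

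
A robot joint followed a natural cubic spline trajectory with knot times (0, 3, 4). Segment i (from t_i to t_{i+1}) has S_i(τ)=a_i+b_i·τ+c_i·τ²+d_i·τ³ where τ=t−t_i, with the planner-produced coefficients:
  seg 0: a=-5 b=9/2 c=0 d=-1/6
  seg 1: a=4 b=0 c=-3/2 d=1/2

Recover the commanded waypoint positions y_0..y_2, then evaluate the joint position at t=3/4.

y_0 = S_0(0) = a_0 = -5
y_1 = S_1(0) = a_1 = 4
y_2 = S_1(1) = 3
t_q=3/4 is in segment 0 (τ=3/4); S_0(τ)=-217/128

y_0=-5 y_1=4 y_2=3
S(3/4) = -217/128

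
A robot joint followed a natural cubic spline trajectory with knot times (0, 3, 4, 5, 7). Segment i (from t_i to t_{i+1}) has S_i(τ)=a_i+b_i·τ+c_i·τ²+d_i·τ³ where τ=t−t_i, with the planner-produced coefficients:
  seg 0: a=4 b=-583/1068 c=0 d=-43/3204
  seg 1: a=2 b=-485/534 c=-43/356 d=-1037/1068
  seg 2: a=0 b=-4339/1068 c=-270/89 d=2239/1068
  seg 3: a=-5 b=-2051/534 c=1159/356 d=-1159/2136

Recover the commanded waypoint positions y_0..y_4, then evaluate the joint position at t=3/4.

y_0=4 y_1=2 y_2=0 y_3=-5 y_4=-4
S(3/4) = 81679/22784

y_0 = S_0(0) = a_0 = 4
y_1 = S_1(0) = a_1 = 2
y_2 = S_2(0) = a_2 = 0
y_3 = S_3(0) = a_3 = -5
y_4 = S_3(2) = -4
t_q=3/4 is in segment 0 (τ=3/4); S_0(τ)=81679/22784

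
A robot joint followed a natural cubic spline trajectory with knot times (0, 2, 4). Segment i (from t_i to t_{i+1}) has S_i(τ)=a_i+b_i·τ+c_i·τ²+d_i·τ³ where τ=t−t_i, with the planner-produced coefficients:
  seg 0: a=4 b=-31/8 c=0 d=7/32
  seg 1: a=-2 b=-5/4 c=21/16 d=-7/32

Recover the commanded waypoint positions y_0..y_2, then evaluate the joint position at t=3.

y_0=4 y_1=-2 y_2=-1
S(3) = -69/32

y_0 = S_0(0) = a_0 = 4
y_1 = S_1(0) = a_1 = -2
y_2 = S_1(2) = -1
t_q=3 is in segment 1 (τ=1); S_1(τ)=-69/32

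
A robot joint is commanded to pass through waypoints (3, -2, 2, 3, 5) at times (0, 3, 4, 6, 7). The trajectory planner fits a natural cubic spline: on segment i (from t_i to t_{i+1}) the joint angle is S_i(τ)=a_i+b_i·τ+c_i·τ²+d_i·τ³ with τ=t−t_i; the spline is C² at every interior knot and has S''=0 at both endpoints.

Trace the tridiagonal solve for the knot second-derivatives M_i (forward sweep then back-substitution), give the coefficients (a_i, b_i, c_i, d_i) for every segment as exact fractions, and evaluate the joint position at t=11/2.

Δ: Δ0=-5/3, Δ1=4, Δ2=1/2, Δ3=2
row 1: diag=8, rhs=34; c'=1/8, d'=17/4
row 2: denom=6−1·1/8=47/8; d'=(-21−1·17/4)/(47/8)=-202/47
row 3: denom=6−2·16/47=250/47; d'=(9−2·-202/47)/(250/47)=827/250
back: M3=827/250
back: M2=-202/47−16/47·827/250=-678/125
back: M1=17/4−1/8·-678/125=616/125
M: M0=0, M1=616/125, M2=-678/125, M3=827/250, M4=0
seg 0: a=3, c=M0/2=0, d=(M1−M0)/(6·3)=308/1125, b=Δ0−h0·(2M0+M1)/6=-1549/375
seg 1: a=-2, c=M1/2=308/125, d=(M2−M1)/(6·1)=-647/375, b=Δ1−h1·(2M1+M2)/6=1223/375
seg 2: a=2, c=M2/2=-339/125, d=(M3−M2)/(6·2)=2183/3000, b=Δ2−h2·(2M2+M3)/6=226/75
seg 3: a=3, c=M3/2=827/500, d=(M4−M3)/(6·1)=-827/1500, b=Δ3−h3·(2M3+M4)/6=673/750
t_q=11/2 → seg 2, τ=3/2; S=2+226/75·τ+-339/125·τ²+2183/3000·τ³=22991/8000

  seg 0: a=3 b=-1549/375 c=0 d=308/1125
  seg 1: a=-2 b=1223/375 c=308/125 d=-647/375
  seg 2: a=2 b=226/75 c=-339/125 d=2183/3000
  seg 3: a=3 b=673/750 c=827/500 d=-827/1500
S(11/2) = 22991/8000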